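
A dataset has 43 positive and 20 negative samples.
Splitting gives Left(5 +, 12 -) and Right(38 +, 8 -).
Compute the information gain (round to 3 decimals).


H(parent) = 0.9016. H(left) = 0.8740, H(right) = 0.6666. Weighted = (17/63)*0.8740 + (46/63)*0.6666 = 0.7226. IG = 0.9016 - 0.7226 = 0.1790, which rounds to 0.179.

0.179


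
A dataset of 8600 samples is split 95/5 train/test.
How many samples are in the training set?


Test set = 8600 * 5% = 430. Training set = 8600 - 430 = 8170.

8170


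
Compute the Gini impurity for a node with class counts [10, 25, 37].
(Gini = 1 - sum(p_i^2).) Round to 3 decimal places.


Total = 72. Proportions: 10/72, 25/72, 37/72. sum(p_i^2) = 0.4039. Gini = 1 - 0.4039 = 0.5961, which rounds to 0.596.

0.596


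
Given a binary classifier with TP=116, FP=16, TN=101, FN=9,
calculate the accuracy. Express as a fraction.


Accuracy = (TP + TN) / (TP + TN + FP + FN) = (116 + 101) / 242 = 217/242.

217/242


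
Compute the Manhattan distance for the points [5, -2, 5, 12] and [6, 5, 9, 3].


d = sum of absolute differences: |5-6|=1 + |-2-5|=7 + |5-9|=4 + |12-3|=9 = 21.

21


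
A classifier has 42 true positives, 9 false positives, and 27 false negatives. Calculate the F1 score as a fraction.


Precision = 42/51 = 14/17. Recall = 42/69 = 14/23. F1 = 2*P*R/(P+R) = 7/10.

7/10


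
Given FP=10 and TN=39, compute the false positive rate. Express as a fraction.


FPR = FP / (FP + TN) = 10 / 49 = 10/49.

10/49


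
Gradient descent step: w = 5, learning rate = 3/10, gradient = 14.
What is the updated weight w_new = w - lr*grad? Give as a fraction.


w_new = 5 - 3/10 * 14 = 5 - 21/5 = 4/5.

4/5


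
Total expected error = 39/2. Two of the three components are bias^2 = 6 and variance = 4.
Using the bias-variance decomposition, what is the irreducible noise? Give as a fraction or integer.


Total error = bias^2 + variance + irreducible noise. So irreducible noise = 39/2 - 6 - 4 = 19/2.

19/2


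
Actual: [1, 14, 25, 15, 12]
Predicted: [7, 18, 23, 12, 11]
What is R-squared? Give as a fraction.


Mean(y) = 67/5. SS_res = 66. SS_tot = 1466/5. R^2 = 1 - 66/(1466/5) = 568/733.

568/733


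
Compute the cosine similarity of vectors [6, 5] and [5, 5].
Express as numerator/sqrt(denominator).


dot = 55. |a|^2 = 61, |b|^2 = 50. cos = 55/sqrt(3050).

55/sqrt(3050)


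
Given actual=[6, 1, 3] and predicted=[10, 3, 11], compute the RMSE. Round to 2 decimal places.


MSE = 28.0000. RMSE = sqrt(28.0000) = 5.29.

5.29


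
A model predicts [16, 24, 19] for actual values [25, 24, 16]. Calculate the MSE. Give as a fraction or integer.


MSE = (1/3) * ((25-16)^2=81 + (24-24)^2=0 + (16-19)^2=9). Sum = 90. MSE = 30.

30


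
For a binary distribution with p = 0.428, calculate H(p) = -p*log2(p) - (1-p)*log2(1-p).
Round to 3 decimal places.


H = -0.428*log2(0.428) - 0.572*log2(0.572) = 0.985.

0.985


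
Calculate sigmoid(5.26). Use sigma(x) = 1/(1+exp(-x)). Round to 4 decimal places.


sigma(5.26) = 1/(1+e^(-5.26)) = 1/(1+0.005195) = 1/1.005195 = 0.9948.

0.9948


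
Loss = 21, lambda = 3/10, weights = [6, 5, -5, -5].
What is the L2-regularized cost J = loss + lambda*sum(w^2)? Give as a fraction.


L2 sq norm = sum(w^2) = 111. J = 21 + 3/10 * 111 = 543/10.

543/10


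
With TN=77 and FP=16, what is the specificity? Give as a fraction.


Specificity = TN / (TN + FP) = 77 / 93 = 77/93.

77/93


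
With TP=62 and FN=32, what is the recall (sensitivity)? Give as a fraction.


Recall = TP / (TP + FN) = 62 / 94 = 31/47.

31/47


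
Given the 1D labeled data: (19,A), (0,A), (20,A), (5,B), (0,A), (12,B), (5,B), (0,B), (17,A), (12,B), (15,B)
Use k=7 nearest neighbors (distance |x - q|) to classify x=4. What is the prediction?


Distances: |19-4|=15, |0-4|=4, |20-4|=16, |5-4|=1, |0-4|=4, |12-4|=8, |5-4|=1, |0-4|=4, |17-4|=13, |12-4|=8, |15-4|=11. 7 nearest: (5,B), (5,B), (0,A), (0,A), (0,B), (12,B), (12,B). Counts: {'B': 5, 'A': 2}. Majority class: B.

B


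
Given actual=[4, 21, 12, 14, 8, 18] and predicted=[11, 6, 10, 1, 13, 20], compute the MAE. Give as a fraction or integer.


MAE = (1/6) * (|4-11|=7 + |21-6|=15 + |12-10|=2 + |14-1|=13 + |8-13|=5 + |18-20|=2). Sum = 44. MAE = 22/3.

22/3


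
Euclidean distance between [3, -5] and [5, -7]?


d = sqrt(sum of squared differences). (3-5)^2=4, (-5--7)^2=4. Sum = 8.

sqrt(8)


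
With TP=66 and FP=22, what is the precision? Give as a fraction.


Precision = TP / (TP + FP) = 66 / 88 = 3/4.

3/4


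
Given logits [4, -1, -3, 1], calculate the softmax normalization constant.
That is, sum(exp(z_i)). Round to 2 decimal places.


Denom = e^4=54.5982 + e^-1=0.3679 + e^-3=0.0498 + e^1=2.7183. Sum = 57.7342, which rounds to 57.73.

57.73


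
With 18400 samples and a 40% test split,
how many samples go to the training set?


Test set = 18400 * 40% = 7360. Training set = 18400 - 7360 = 11040.

11040


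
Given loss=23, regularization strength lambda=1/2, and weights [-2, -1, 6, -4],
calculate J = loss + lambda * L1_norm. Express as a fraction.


L1 norm = sum(|w|) = 13. J = 23 + 1/2 * 13 = 59/2.

59/2


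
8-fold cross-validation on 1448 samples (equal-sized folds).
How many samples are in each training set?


Each validation fold has 1448/8 = 181 samples. Training set = 1448 - 181 = 1267.

1267


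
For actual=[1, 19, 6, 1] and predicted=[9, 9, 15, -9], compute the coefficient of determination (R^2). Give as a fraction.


Mean(y) = 27/4. SS_res = 345. SS_tot = 867/4. R^2 = 1 - 345/(867/4) = -171/289.

-171/289


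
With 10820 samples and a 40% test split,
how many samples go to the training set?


Test set = 10820 * 40% = 4328. Training set = 10820 - 4328 = 6492.

6492


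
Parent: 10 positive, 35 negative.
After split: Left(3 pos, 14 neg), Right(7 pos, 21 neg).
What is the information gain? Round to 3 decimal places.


H(parent) = 0.7642. H(left) = 0.6723, H(right) = 0.8113. Weighted = (17/45)*0.6723 + (28/45)*0.8113 = 0.7588. IG = 0.7642 - 0.7588 = 0.0054, which rounds to 0.005.

0.005


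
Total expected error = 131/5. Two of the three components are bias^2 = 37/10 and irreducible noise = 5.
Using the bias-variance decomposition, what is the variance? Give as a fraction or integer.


Total error = bias^2 + variance + irreducible noise. So variance = 131/5 - 37/10 - 5 = 35/2.

35/2


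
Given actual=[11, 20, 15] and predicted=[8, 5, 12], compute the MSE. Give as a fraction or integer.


MSE = (1/3) * ((11-8)^2=9 + (20-5)^2=225 + (15-12)^2=9). Sum = 243. MSE = 81.

81


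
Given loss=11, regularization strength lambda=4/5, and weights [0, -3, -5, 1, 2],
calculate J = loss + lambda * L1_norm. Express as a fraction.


L1 norm = sum(|w|) = 11. J = 11 + 4/5 * 11 = 99/5.

99/5


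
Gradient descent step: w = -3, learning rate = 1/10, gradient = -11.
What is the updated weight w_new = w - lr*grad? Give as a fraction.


w_new = -3 - 1/10 * -11 = -3 - -11/10 = -19/10.

-19/10


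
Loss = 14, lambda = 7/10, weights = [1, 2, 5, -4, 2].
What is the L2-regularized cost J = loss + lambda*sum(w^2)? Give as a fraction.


L2 sq norm = sum(w^2) = 50. J = 14 + 7/10 * 50 = 49.

49


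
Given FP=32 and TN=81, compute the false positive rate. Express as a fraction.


FPR = FP / (FP + TN) = 32 / 113 = 32/113.

32/113


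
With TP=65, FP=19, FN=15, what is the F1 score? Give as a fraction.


Precision = 65/84 = 65/84. Recall = 65/80 = 13/16. F1 = 2*P*R/(P+R) = 65/82.

65/82


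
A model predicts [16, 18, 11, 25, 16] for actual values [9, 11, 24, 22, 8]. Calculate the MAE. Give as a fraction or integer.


MAE = (1/5) * (|9-16|=7 + |11-18|=7 + |24-11|=13 + |22-25|=3 + |8-16|=8). Sum = 38. MAE = 38/5.

38/5


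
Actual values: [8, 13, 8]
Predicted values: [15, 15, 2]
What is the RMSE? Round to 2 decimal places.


MSE = 29.6667. RMSE = sqrt(29.6667) = 5.45.

5.45


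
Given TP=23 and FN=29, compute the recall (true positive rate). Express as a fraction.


Recall = TP / (TP + FN) = 23 / 52 = 23/52.

23/52


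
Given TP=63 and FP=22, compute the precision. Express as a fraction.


Precision = TP / (TP + FP) = 63 / 85 = 63/85.

63/85


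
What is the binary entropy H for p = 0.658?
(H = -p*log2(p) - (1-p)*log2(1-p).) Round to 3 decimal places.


H = -0.658*log2(0.658) - 0.342*log2(0.342) = 0.927.

0.927


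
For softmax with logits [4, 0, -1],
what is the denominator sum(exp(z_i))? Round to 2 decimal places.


Denom = e^4=54.5982 + e^0=1.0000 + e^-1=0.3679. Sum = 55.9661, which rounds to 55.97.

55.97


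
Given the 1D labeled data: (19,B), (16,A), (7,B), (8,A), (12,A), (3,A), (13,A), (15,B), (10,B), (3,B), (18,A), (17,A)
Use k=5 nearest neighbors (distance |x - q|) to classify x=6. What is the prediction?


Distances: |19-6|=13, |16-6|=10, |7-6|=1, |8-6|=2, |12-6|=6, |3-6|=3, |13-6|=7, |15-6|=9, |10-6|=4, |3-6|=3, |18-6|=12, |17-6|=11. 5 nearest: (7,B), (8,A), (3,A), (3,B), (10,B). Counts: {'B': 3, 'A': 2}. Majority class: B.

B


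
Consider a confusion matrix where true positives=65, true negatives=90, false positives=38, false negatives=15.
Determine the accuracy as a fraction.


Accuracy = (TP + TN) / (TP + TN + FP + FN) = (65 + 90) / 208 = 155/208.

155/208


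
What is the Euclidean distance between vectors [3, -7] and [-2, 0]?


d = sqrt(sum of squared differences). (3--2)^2=25, (-7-0)^2=49. Sum = 74.

sqrt(74)


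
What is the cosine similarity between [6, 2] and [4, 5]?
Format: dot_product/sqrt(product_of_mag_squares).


dot = 34. |a|^2 = 40, |b|^2 = 41. cos = 34/sqrt(1640).

34/sqrt(1640)


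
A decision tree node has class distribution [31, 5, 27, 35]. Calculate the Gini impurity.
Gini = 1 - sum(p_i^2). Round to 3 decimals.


Total = 98. Proportions: 31/98, 5/98, 27/98, 35/98. sum(p_i^2) = 0.3061. Gini = 1 - 0.3061 = 0.6939, which rounds to 0.694.

0.694


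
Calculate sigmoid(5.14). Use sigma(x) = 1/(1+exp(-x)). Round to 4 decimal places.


sigma(5.14) = 1/(1+e^(-5.14)) = 1/(1+0.005858) = 1/1.005858 = 0.9942.

0.9942


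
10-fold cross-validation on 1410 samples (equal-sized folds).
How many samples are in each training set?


Each validation fold has 1410/10 = 141 samples. Training set = 1410 - 141 = 1269.

1269


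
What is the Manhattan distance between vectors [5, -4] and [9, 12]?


d = sum of absolute differences: |5-9|=4 + |-4-12|=16 = 20.

20


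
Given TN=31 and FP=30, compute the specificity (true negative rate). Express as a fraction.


Specificity = TN / (TN + FP) = 31 / 61 = 31/61.

31/61


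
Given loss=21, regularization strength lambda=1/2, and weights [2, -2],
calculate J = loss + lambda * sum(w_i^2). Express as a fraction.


L2 sq norm = sum(w^2) = 8. J = 21 + 1/2 * 8 = 25.

25


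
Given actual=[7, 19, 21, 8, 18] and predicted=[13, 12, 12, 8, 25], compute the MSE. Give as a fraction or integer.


MSE = (1/5) * ((7-13)^2=36 + (19-12)^2=49 + (21-12)^2=81 + (8-8)^2=0 + (18-25)^2=49). Sum = 215. MSE = 43.

43


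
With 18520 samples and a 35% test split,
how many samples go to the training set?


Test set = 18520 * 35% = 6482. Training set = 18520 - 6482 = 12038.

12038


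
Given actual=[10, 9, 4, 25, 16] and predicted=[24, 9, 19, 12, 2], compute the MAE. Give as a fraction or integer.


MAE = (1/5) * (|10-24|=14 + |9-9|=0 + |4-19|=15 + |25-12|=13 + |16-2|=14). Sum = 56. MAE = 56/5.

56/5


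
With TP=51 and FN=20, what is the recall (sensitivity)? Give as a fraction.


Recall = TP / (TP + FN) = 51 / 71 = 51/71.

51/71


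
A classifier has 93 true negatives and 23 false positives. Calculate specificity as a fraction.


Specificity = TN / (TN + FP) = 93 / 116 = 93/116.

93/116


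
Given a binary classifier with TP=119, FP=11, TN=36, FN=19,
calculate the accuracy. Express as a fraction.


Accuracy = (TP + TN) / (TP + TN + FP + FN) = (119 + 36) / 185 = 31/37.

31/37


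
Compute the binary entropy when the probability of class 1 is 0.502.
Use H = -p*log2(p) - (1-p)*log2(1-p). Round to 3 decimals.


H = -0.502*log2(0.502) - 0.498*log2(0.498) = 1.000.

1.000


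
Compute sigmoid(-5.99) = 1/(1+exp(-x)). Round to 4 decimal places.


sigma(-5.99) = 1/(1+e^(5.99)) = 1/(1+399.414610) = 1/400.414610 = 0.0025.

0.0025


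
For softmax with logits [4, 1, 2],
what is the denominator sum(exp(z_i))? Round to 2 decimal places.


Denom = e^4=54.5982 + e^1=2.7183 + e^2=7.3891. Sum = 64.7056, which rounds to 64.71.

64.71


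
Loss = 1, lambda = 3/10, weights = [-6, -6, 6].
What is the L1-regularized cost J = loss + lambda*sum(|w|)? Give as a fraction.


L1 norm = sum(|w|) = 18. J = 1 + 3/10 * 18 = 32/5.

32/5


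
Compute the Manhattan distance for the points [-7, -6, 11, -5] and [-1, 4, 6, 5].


d = sum of absolute differences: |-7--1|=6 + |-6-4|=10 + |11-6|=5 + |-5-5|=10 = 31.

31


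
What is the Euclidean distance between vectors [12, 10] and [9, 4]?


d = sqrt(sum of squared differences). (12-9)^2=9, (10-4)^2=36. Sum = 45.

sqrt(45)


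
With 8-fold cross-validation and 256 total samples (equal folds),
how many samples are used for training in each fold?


Each validation fold has 256/8 = 32 samples. Training set = 256 - 32 = 224.

224


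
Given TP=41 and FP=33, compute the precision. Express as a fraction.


Precision = TP / (TP + FP) = 41 / 74 = 41/74.

41/74


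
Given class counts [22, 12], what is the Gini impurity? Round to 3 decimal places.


Total = 34. Proportions: 22/34, 12/34. sum(p_i^2) = 0.5433. Gini = 1 - 0.5433 = 0.4567, which rounds to 0.457.

0.457


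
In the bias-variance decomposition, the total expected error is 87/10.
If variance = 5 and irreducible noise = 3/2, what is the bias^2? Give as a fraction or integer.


Total error = bias^2 + variance + irreducible noise. So bias^2 = 87/10 - 5 - 3/2 = 11/5.

11/5


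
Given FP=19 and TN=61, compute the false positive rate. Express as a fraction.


FPR = FP / (FP + TN) = 19 / 80 = 19/80.

19/80


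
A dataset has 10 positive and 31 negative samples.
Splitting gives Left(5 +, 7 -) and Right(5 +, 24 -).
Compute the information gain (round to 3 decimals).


H(parent) = 0.8015. H(left) = 0.9799, H(right) = 0.6632. Weighted = (12/41)*0.9799 + (29/41)*0.6632 = 0.7559. IG = 0.8015 - 0.7559 = 0.0456, which rounds to 0.046.

0.046


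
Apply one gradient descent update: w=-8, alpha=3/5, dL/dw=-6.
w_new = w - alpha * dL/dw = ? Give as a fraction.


w_new = -8 - 3/5 * -6 = -8 - -18/5 = -22/5.

-22/5


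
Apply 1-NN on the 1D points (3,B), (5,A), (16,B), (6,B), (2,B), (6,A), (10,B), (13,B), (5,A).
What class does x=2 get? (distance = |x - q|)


Distances: |3-2|=1, |5-2|=3, |16-2|=14, |6-2|=4, |2-2|=0, |6-2|=4, |10-2|=8, |13-2|=11, |5-2|=3. 1 nearest: (2,B). Counts: {'B': 1}. Majority class: B.

B


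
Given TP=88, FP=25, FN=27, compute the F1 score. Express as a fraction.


Precision = 88/113 = 88/113. Recall = 88/115 = 88/115. F1 = 2*P*R/(P+R) = 44/57.

44/57


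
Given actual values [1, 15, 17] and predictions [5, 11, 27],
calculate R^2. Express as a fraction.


Mean(y) = 11. SS_res = 132. SS_tot = 152. R^2 = 1 - 132/(152) = 5/38.

5/38


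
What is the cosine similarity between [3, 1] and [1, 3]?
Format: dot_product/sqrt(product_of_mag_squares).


dot = 6. |a|^2 = 10, |b|^2 = 10. cos = 6/sqrt(100).

6/sqrt(100)


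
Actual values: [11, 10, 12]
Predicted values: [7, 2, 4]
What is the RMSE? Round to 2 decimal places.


MSE = 48.0000. RMSE = sqrt(48.0000) = 6.93.

6.93


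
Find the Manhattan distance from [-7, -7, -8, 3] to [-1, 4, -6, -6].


d = sum of absolute differences: |-7--1|=6 + |-7-4|=11 + |-8--6|=2 + |3--6|=9 = 28.

28


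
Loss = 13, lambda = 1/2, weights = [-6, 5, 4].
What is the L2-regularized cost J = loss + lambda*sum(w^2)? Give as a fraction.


L2 sq norm = sum(w^2) = 77. J = 13 + 1/2 * 77 = 103/2.

103/2


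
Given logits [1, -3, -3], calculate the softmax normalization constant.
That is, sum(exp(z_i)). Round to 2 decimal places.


Denom = e^1=2.7183 + e^-3=0.0498 + e^-3=0.0498. Sum = 2.8179, which rounds to 2.82.

2.82


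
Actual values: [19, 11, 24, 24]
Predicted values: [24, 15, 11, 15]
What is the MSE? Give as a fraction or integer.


MSE = (1/4) * ((19-24)^2=25 + (11-15)^2=16 + (24-11)^2=169 + (24-15)^2=81). Sum = 291. MSE = 291/4.

291/4


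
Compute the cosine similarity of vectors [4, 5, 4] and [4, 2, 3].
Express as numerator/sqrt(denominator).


dot = 38. |a|^2 = 57, |b|^2 = 29. cos = 38/sqrt(1653).

38/sqrt(1653)


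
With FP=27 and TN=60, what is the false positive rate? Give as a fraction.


FPR = FP / (FP + TN) = 27 / 87 = 9/29.

9/29


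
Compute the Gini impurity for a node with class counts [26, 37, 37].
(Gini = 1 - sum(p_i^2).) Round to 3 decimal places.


Total = 100. Proportions: 26/100, 37/100, 37/100. sum(p_i^2) = 0.3414. Gini = 1 - 0.3414 = 0.6586, which rounds to 0.659.

0.659


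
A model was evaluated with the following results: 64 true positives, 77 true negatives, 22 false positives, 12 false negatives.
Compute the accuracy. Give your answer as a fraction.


Accuracy = (TP + TN) / (TP + TN + FP + FN) = (64 + 77) / 175 = 141/175.

141/175


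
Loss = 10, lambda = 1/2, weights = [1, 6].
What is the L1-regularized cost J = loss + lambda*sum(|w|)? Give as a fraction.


L1 norm = sum(|w|) = 7. J = 10 + 1/2 * 7 = 27/2.

27/2


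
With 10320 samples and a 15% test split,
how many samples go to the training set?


Test set = 10320 * 15% = 1548. Training set = 10320 - 1548 = 8772.

8772


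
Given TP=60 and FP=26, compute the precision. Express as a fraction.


Precision = TP / (TP + FP) = 60 / 86 = 30/43.

30/43


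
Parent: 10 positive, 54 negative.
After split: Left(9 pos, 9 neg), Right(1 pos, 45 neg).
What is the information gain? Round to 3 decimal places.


H(parent) = 0.6253. H(left) = 1.0000, H(right) = 0.1511. Weighted = (18/64)*1.0000 + (46/64)*0.1511 = 0.3899. IG = 0.6253 - 0.3899 = 0.2354, which rounds to 0.235.

0.235


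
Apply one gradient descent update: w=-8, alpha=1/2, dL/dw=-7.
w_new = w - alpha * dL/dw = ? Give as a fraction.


w_new = -8 - 1/2 * -7 = -8 - -7/2 = -9/2.

-9/2


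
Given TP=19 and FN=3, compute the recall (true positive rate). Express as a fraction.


Recall = TP / (TP + FN) = 19 / 22 = 19/22.

19/22


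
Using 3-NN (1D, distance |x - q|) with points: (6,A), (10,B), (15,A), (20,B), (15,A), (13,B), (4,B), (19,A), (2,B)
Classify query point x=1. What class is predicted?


Distances: |6-1|=5, |10-1|=9, |15-1|=14, |20-1|=19, |15-1|=14, |13-1|=12, |4-1|=3, |19-1|=18, |2-1|=1. 3 nearest: (2,B), (4,B), (6,A). Counts: {'B': 2, 'A': 1}. Majority class: B.

B


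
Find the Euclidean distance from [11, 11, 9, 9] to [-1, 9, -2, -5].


d = sqrt(sum of squared differences). (11--1)^2=144, (11-9)^2=4, (9--2)^2=121, (9--5)^2=196. Sum = 465.

sqrt(465)


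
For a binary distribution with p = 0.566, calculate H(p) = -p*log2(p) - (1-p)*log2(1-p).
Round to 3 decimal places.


H = -0.566*log2(0.566) - 0.434*log2(0.434) = 0.987.

0.987


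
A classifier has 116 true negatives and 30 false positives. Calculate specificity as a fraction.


Specificity = TN / (TN + FP) = 116 / 146 = 58/73.

58/73


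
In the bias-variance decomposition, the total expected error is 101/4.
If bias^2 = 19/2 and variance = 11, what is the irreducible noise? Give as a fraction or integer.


Total error = bias^2 + variance + irreducible noise. So irreducible noise = 101/4 - 19/2 - 11 = 19/4.

19/4


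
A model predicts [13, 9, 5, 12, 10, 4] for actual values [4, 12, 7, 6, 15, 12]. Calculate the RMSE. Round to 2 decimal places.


MSE = 36.5000. RMSE = sqrt(36.5000) = 6.04.

6.04


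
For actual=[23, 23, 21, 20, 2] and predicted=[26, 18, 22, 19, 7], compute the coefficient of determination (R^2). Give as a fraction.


Mean(y) = 89/5. SS_res = 61. SS_tot = 1594/5. R^2 = 1 - 61/(1594/5) = 1289/1594.

1289/1594


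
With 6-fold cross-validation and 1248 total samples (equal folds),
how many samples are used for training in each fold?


Each validation fold has 1248/6 = 208 samples. Training set = 1248 - 208 = 1040.

1040


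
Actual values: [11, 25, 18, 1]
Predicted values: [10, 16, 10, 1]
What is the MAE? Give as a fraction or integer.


MAE = (1/4) * (|11-10|=1 + |25-16|=9 + |18-10|=8 + |1-1|=0). Sum = 18. MAE = 9/2.

9/2


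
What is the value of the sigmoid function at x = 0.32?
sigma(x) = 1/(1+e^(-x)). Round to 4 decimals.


sigma(0.32) = 1/(1+e^(-0.32)) = 1/(1+0.726149) = 1/1.726149 = 0.5793.

0.5793


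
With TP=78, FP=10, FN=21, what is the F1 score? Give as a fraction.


Precision = 78/88 = 39/44. Recall = 78/99 = 26/33. F1 = 2*P*R/(P+R) = 156/187.

156/187


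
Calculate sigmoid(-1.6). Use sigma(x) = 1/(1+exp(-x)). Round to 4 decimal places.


sigma(-1.6) = 1/(1+e^(1.6)) = 1/(1+4.953032) = 1/5.953032 = 0.1680.

0.1680


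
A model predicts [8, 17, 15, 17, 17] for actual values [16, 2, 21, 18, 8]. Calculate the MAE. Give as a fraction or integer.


MAE = (1/5) * (|16-8|=8 + |2-17|=15 + |21-15|=6 + |18-17|=1 + |8-17|=9). Sum = 39. MAE = 39/5.

39/5


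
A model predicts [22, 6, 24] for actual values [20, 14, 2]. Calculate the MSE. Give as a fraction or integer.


MSE = (1/3) * ((20-22)^2=4 + (14-6)^2=64 + (2-24)^2=484). Sum = 552. MSE = 184.

184


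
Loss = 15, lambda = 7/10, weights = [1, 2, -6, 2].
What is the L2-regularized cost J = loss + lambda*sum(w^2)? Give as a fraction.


L2 sq norm = sum(w^2) = 45. J = 15 + 7/10 * 45 = 93/2.

93/2


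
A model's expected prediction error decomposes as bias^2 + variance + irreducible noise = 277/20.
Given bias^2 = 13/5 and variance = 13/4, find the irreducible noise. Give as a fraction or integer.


Total error = bias^2 + variance + irreducible noise. So irreducible noise = 277/20 - 13/5 - 13/4 = 8.

8


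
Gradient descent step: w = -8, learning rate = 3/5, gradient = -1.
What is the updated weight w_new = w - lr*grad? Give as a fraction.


w_new = -8 - 3/5 * -1 = -8 - -3/5 = -37/5.

-37/5


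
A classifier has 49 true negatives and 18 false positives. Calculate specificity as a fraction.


Specificity = TN / (TN + FP) = 49 / 67 = 49/67.

49/67


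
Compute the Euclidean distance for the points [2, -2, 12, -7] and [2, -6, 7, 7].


d = sqrt(sum of squared differences). (2-2)^2=0, (-2--6)^2=16, (12-7)^2=25, (-7-7)^2=196. Sum = 237.

sqrt(237)


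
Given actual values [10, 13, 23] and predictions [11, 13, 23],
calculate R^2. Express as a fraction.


Mean(y) = 46/3. SS_res = 1. SS_tot = 278/3. R^2 = 1 - 1/(278/3) = 275/278.

275/278


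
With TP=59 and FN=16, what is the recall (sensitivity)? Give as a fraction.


Recall = TP / (TP + FN) = 59 / 75 = 59/75.

59/75


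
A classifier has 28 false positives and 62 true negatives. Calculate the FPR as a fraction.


FPR = FP / (FP + TN) = 28 / 90 = 14/45.

14/45


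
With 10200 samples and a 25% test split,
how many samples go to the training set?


Test set = 10200 * 25% = 2550. Training set = 10200 - 2550 = 7650.

7650


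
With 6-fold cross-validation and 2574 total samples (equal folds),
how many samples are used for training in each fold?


Each validation fold has 2574/6 = 429 samples. Training set = 2574 - 429 = 2145.

2145


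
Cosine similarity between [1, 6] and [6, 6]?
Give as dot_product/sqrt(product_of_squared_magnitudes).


dot = 42. |a|^2 = 37, |b|^2 = 72. cos = 42/sqrt(2664).

42/sqrt(2664)


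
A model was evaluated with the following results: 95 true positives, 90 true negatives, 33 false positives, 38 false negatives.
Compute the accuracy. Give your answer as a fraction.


Accuracy = (TP + TN) / (TP + TN + FP + FN) = (95 + 90) / 256 = 185/256.

185/256


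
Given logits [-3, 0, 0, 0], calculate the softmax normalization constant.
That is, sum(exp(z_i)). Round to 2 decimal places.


Denom = e^-3=0.0498 + e^0=1.0000 + e^0=1.0000 + e^0=1.0000. Sum = 3.0498, which rounds to 3.05.

3.05


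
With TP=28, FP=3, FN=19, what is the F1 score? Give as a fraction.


Precision = 28/31 = 28/31. Recall = 28/47 = 28/47. F1 = 2*P*R/(P+R) = 28/39.

28/39


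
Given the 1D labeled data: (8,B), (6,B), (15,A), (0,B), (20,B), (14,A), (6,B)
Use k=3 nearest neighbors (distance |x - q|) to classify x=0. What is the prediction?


Distances: |8-0|=8, |6-0|=6, |15-0|=15, |0-0|=0, |20-0|=20, |14-0|=14, |6-0|=6. 3 nearest: (0,B), (6,B), (6,B). Counts: {'B': 3}. Majority class: B.

B


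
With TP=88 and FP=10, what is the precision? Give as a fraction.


Precision = TP / (TP + FP) = 88 / 98 = 44/49.

44/49


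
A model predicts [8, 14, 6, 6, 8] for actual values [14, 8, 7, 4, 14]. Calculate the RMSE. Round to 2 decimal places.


MSE = 22.6000. RMSE = sqrt(22.6000) = 4.75.

4.75


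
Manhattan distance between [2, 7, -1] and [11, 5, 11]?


d = sum of absolute differences: |2-11|=9 + |7-5|=2 + |-1-11|=12 = 23.

23


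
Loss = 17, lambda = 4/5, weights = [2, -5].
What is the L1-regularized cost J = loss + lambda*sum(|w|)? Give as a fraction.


L1 norm = sum(|w|) = 7. J = 17 + 4/5 * 7 = 113/5.

113/5


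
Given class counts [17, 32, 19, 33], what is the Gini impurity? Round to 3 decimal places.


Total = 101. Proportions: 17/101, 32/101, 19/101, 33/101. sum(p_i^2) = 0.2709. Gini = 1 - 0.2709 = 0.7291, which rounds to 0.729.

0.729


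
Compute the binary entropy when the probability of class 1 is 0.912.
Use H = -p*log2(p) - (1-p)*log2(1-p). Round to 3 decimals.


H = -0.912*log2(0.912) - 0.088*log2(0.088) = 0.430.

0.430


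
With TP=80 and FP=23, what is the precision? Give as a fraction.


Precision = TP / (TP + FP) = 80 / 103 = 80/103.

80/103


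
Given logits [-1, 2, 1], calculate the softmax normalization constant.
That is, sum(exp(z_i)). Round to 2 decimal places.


Denom = e^-1=0.3679 + e^2=7.3891 + e^1=2.7183. Sum = 10.4753, which rounds to 10.48.

10.48


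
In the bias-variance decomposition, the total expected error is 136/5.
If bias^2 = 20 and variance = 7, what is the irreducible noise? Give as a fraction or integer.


Total error = bias^2 + variance + irreducible noise. So irreducible noise = 136/5 - 20 - 7 = 1/5.

1/5


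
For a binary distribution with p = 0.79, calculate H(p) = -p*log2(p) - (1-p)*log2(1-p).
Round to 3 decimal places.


H = -0.79*log2(0.79) - 0.21*log2(0.21) = 0.741.

0.741


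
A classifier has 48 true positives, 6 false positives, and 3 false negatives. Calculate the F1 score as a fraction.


Precision = 48/54 = 8/9. Recall = 48/51 = 16/17. F1 = 2*P*R/(P+R) = 32/35.

32/35


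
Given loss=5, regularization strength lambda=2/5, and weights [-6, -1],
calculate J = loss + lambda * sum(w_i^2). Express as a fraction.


L2 sq norm = sum(w^2) = 37. J = 5 + 2/5 * 37 = 99/5.

99/5


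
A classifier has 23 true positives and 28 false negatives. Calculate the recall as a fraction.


Recall = TP / (TP + FN) = 23 / 51 = 23/51.

23/51


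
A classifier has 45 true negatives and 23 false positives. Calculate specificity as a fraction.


Specificity = TN / (TN + FP) = 45 / 68 = 45/68.

45/68


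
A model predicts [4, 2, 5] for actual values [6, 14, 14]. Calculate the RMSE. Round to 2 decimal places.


MSE = 76.3333. RMSE = sqrt(76.3333) = 8.74.

8.74


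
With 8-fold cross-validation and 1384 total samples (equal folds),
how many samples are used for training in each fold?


Each validation fold has 1384/8 = 173 samples. Training set = 1384 - 173 = 1211.

1211


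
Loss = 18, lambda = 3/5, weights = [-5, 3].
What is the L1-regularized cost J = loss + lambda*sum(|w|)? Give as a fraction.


L1 norm = sum(|w|) = 8. J = 18 + 3/5 * 8 = 114/5.

114/5


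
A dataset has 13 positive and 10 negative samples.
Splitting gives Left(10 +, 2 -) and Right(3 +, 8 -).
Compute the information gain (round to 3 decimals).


H(parent) = 0.9877. H(left) = 0.6500, H(right) = 0.8454. Weighted = (12/23)*0.6500 + (11/23)*0.8454 = 0.7435. IG = 0.9877 - 0.7435 = 0.2442, which rounds to 0.244.

0.244


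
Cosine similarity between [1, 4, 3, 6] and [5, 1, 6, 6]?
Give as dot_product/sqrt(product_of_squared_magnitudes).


dot = 63. |a|^2 = 62, |b|^2 = 98. cos = 63/sqrt(6076).

63/sqrt(6076)


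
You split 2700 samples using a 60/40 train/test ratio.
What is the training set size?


Test set = 2700 * 40% = 1080. Training set = 2700 - 1080 = 1620.

1620


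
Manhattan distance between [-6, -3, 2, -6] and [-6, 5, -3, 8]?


d = sum of absolute differences: |-6--6|=0 + |-3-5|=8 + |2--3|=5 + |-6-8|=14 = 27.

27


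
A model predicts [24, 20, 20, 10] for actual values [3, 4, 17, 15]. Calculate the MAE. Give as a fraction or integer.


MAE = (1/4) * (|3-24|=21 + |4-20|=16 + |17-20|=3 + |15-10|=5). Sum = 45. MAE = 45/4.

45/4


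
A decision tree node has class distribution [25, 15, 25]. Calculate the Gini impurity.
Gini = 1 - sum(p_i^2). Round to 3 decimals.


Total = 65. Proportions: 25/65, 15/65, 25/65. sum(p_i^2) = 0.3491. Gini = 1 - 0.3491 = 0.6509, which rounds to 0.651.

0.651


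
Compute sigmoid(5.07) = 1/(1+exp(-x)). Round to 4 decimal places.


sigma(5.07) = 1/(1+e^(-5.07)) = 1/(1+0.006282) = 1/1.006282 = 0.9938.

0.9938


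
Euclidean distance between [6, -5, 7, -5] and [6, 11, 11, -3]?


d = sqrt(sum of squared differences). (6-6)^2=0, (-5-11)^2=256, (7-11)^2=16, (-5--3)^2=4. Sum = 276.

sqrt(276)


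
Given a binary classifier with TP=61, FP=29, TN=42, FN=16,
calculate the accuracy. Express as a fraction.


Accuracy = (TP + TN) / (TP + TN + FP + FN) = (61 + 42) / 148 = 103/148.

103/148


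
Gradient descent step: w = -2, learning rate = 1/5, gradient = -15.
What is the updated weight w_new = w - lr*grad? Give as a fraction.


w_new = -2 - 1/5 * -15 = -2 - -3 = 1.

1


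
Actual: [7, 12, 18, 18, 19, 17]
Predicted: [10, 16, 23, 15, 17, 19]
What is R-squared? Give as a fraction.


Mean(y) = 91/6. SS_res = 67. SS_tot = 665/6. R^2 = 1 - 67/(665/6) = 263/665.

263/665


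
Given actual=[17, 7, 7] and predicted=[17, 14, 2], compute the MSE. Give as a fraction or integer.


MSE = (1/3) * ((17-17)^2=0 + (7-14)^2=49 + (7-2)^2=25). Sum = 74. MSE = 74/3.

74/3


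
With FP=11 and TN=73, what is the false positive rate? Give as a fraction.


FPR = FP / (FP + TN) = 11 / 84 = 11/84.

11/84


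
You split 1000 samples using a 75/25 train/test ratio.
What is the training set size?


Test set = 1000 * 25% = 250. Training set = 1000 - 250 = 750.

750


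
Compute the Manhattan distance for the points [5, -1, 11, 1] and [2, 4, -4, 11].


d = sum of absolute differences: |5-2|=3 + |-1-4|=5 + |11--4|=15 + |1-11|=10 = 33.

33


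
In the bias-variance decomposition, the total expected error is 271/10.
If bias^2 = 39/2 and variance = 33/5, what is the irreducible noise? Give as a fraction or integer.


Total error = bias^2 + variance + irreducible noise. So irreducible noise = 271/10 - 39/2 - 33/5 = 1.

1


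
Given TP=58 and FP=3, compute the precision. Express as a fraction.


Precision = TP / (TP + FP) = 58 / 61 = 58/61.

58/61


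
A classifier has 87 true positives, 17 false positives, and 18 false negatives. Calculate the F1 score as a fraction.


Precision = 87/104 = 87/104. Recall = 87/105 = 29/35. F1 = 2*P*R/(P+R) = 174/209.

174/209


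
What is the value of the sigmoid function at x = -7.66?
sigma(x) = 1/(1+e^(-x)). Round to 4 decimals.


sigma(-7.66) = 1/(1+e^(7.66)) = 1/(1+2121.757429) = 1/2122.757429 = 0.0005.

0.0005


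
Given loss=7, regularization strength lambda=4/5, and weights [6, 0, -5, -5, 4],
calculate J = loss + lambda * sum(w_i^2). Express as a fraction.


L2 sq norm = sum(w^2) = 102. J = 7 + 4/5 * 102 = 443/5.

443/5


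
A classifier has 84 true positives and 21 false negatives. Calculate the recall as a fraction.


Recall = TP / (TP + FN) = 84 / 105 = 4/5.

4/5


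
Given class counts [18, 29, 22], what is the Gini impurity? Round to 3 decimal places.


Total = 69. Proportions: 18/69, 29/69, 22/69. sum(p_i^2) = 0.3464. Gini = 1 - 0.3464 = 0.6536, which rounds to 0.654.

0.654


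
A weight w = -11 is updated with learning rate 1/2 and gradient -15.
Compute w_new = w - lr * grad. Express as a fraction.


w_new = -11 - 1/2 * -15 = -11 - -15/2 = -7/2.

-7/2


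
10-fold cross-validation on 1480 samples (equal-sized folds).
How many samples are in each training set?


Each validation fold has 1480/10 = 148 samples. Training set = 1480 - 148 = 1332.

1332


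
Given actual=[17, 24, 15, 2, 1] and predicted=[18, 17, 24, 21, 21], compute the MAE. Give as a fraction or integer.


MAE = (1/5) * (|17-18|=1 + |24-17|=7 + |15-24|=9 + |2-21|=19 + |1-21|=20). Sum = 56. MAE = 56/5.

56/5


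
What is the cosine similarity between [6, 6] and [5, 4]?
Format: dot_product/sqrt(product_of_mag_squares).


dot = 54. |a|^2 = 72, |b|^2 = 41. cos = 54/sqrt(2952).

54/sqrt(2952)


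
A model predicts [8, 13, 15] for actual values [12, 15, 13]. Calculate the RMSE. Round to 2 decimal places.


MSE = 8.0000. RMSE = sqrt(8.0000) = 2.83.

2.83


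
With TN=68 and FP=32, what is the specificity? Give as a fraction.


Specificity = TN / (TN + FP) = 68 / 100 = 17/25.

17/25


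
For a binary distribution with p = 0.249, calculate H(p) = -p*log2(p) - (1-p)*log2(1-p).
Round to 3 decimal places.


H = -0.249*log2(0.249) - 0.751*log2(0.751) = 0.810.

0.810


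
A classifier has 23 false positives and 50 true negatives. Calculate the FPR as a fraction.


FPR = FP / (FP + TN) = 23 / 73 = 23/73.

23/73


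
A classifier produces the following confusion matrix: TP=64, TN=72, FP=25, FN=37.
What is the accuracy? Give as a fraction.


Accuracy = (TP + TN) / (TP + TN + FP + FN) = (64 + 72) / 198 = 68/99.

68/99


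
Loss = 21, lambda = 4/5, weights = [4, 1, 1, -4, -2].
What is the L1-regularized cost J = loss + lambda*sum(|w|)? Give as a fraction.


L1 norm = sum(|w|) = 12. J = 21 + 4/5 * 12 = 153/5.

153/5


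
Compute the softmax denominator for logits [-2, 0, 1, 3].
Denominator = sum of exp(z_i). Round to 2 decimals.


Denom = e^-2=0.1353 + e^0=1.0000 + e^1=2.7183 + e^3=20.0855. Sum = 23.9391, which rounds to 23.94.

23.94


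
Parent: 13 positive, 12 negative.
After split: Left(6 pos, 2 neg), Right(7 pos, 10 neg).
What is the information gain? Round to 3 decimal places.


H(parent) = 0.9988. H(left) = 0.8113, H(right) = 0.9774. Weighted = (8/25)*0.8113 + (17/25)*0.9774 = 0.9242. IG = 0.9988 - 0.9242 = 0.0746, which rounds to 0.075.

0.075


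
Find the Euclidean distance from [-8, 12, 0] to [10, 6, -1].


d = sqrt(sum of squared differences). (-8-10)^2=324, (12-6)^2=36, (0--1)^2=1. Sum = 361.

19


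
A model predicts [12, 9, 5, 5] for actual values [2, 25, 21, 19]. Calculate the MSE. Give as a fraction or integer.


MSE = (1/4) * ((2-12)^2=100 + (25-9)^2=256 + (21-5)^2=256 + (19-5)^2=196). Sum = 808. MSE = 202.

202


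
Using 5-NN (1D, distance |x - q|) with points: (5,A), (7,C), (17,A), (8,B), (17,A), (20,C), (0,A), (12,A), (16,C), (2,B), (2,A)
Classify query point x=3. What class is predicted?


Distances: |5-3|=2, |7-3|=4, |17-3|=14, |8-3|=5, |17-3|=14, |20-3|=17, |0-3|=3, |12-3|=9, |16-3|=13, |2-3|=1, |2-3|=1. 5 nearest: (2,A), (2,B), (5,A), (0,A), (7,C). Counts: {'A': 3, 'B': 1, 'C': 1}. Majority class: A.

A


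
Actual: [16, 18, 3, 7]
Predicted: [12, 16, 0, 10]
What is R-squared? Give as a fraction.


Mean(y) = 11. SS_res = 38. SS_tot = 154. R^2 = 1 - 38/(154) = 58/77.

58/77


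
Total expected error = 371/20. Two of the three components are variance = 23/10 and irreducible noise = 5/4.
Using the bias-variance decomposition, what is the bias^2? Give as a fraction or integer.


Total error = bias^2 + variance + irreducible noise. So bias^2 = 371/20 - 23/10 - 5/4 = 15.

15


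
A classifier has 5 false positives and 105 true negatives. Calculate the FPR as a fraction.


FPR = FP / (FP + TN) = 5 / 110 = 1/22.

1/22


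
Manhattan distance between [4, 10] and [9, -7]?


d = sum of absolute differences: |4-9|=5 + |10--7|=17 = 22.

22


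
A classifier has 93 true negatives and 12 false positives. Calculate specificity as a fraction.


Specificity = TN / (TN + FP) = 93 / 105 = 31/35.

31/35


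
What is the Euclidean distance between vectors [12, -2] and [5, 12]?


d = sqrt(sum of squared differences). (12-5)^2=49, (-2-12)^2=196. Sum = 245.

sqrt(245)


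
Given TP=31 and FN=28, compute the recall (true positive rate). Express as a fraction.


Recall = TP / (TP + FN) = 31 / 59 = 31/59.

31/59


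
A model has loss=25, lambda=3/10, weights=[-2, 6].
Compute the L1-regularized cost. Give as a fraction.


L1 norm = sum(|w|) = 8. J = 25 + 3/10 * 8 = 137/5.

137/5


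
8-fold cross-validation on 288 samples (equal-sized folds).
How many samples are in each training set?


Each validation fold has 288/8 = 36 samples. Training set = 288 - 36 = 252.

252


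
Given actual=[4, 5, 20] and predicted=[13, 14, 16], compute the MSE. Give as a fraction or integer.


MSE = (1/3) * ((4-13)^2=81 + (5-14)^2=81 + (20-16)^2=16). Sum = 178. MSE = 178/3.

178/3


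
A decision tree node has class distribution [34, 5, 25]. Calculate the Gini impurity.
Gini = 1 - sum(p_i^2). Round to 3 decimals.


Total = 64. Proportions: 34/64, 5/64, 25/64. sum(p_i^2) = 0.4409. Gini = 1 - 0.4409 = 0.5591, which rounds to 0.559.

0.559


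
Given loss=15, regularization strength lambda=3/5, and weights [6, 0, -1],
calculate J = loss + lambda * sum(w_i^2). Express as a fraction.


L2 sq norm = sum(w^2) = 37. J = 15 + 3/5 * 37 = 186/5.

186/5


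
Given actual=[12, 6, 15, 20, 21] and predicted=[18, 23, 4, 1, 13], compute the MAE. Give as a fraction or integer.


MAE = (1/5) * (|12-18|=6 + |6-23|=17 + |15-4|=11 + |20-1|=19 + |21-13|=8). Sum = 61. MAE = 61/5.

61/5


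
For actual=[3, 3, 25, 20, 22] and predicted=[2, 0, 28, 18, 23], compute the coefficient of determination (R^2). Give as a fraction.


Mean(y) = 73/5. SS_res = 24. SS_tot = 2306/5. R^2 = 1 - 24/(2306/5) = 1093/1153.

1093/1153


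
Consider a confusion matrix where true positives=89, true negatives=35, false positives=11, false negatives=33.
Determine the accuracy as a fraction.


Accuracy = (TP + TN) / (TP + TN + FP + FN) = (89 + 35) / 168 = 31/42.

31/42


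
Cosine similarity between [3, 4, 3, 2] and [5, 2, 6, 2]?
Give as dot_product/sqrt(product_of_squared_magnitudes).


dot = 45. |a|^2 = 38, |b|^2 = 69. cos = 45/sqrt(2622).

45/sqrt(2622)


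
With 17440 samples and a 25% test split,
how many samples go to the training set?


Test set = 17440 * 25% = 4360. Training set = 17440 - 4360 = 13080.

13080


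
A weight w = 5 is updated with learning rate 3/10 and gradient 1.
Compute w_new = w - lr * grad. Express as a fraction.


w_new = 5 - 3/10 * 1 = 5 - 3/10 = 47/10.

47/10


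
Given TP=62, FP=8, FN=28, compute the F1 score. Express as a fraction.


Precision = 62/70 = 31/35. Recall = 62/90 = 31/45. F1 = 2*P*R/(P+R) = 31/40.

31/40


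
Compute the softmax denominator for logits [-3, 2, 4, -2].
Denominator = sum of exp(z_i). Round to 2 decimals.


Denom = e^-3=0.0498 + e^2=7.3891 + e^4=54.5982 + e^-2=0.1353. Sum = 62.1724, which rounds to 62.17.

62.17


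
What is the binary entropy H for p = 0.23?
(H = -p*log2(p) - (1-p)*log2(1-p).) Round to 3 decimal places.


H = -0.23*log2(0.23) - 0.77*log2(0.77) = 0.778.

0.778
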